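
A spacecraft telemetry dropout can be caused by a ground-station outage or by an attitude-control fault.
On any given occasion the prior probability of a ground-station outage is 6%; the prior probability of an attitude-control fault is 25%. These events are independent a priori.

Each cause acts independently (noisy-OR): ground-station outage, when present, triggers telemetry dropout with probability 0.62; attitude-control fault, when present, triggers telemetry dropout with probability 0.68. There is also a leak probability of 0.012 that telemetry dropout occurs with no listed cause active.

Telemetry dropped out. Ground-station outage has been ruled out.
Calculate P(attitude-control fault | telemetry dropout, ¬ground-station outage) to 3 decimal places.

Under noisy-OR, P(telemetry dropout | causes) = 1 − (1−0.012)·∏(1−qᵢ) over the active causes.
Enumerate both values of attitude-control fault and weight by the priors:
  P(telemetry dropout | ¬ground-station outage) = 0.012*0.75 + 0.68384*0.25
        = 0.009000 + 0.170960 = 0.179960
The terms with attitude-control fault present sum to 0.170960, so
  P(attitude-control fault | telemetry dropout, ¬ground-station outage) = 0.170960 / 0.179960 ≈ 0.950

P(attitude-control fault | telemetry dropout, ¬ground-station outage) ≈ 0.950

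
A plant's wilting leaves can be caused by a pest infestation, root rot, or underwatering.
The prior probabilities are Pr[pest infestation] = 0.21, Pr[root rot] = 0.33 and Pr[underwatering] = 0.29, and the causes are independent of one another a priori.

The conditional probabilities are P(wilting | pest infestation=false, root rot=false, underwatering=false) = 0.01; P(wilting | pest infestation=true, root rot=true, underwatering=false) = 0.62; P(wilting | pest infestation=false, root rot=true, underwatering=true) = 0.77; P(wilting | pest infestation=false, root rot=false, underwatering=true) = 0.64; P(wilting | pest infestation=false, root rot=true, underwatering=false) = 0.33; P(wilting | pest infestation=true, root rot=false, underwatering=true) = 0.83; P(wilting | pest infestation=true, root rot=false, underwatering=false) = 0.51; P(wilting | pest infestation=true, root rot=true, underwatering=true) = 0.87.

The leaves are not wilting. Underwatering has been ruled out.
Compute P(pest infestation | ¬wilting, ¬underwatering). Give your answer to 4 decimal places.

Sum P(¬wilting|·) weighted by the priors over the 4 (pest infestation, root rot) configurations:
  P(¬wilting | ¬underwatering) = 0.99*0.79*0.67 + 0.67*0.79*0.33 + 0.49*0.21*0.67 + 0.38*0.21*0.33
        = 0.524007 + 0.174669 + 0.068943 + 0.026334 = 0.793953
Keeping only the pest infestation-present terms gives 0.095277, so
  P(pest infestation | ¬wilting, ¬underwatering) = 0.095277 / 0.793953 ≈ 0.1200

P(pest infestation | ¬wilting, ¬underwatering) ≈ 0.1200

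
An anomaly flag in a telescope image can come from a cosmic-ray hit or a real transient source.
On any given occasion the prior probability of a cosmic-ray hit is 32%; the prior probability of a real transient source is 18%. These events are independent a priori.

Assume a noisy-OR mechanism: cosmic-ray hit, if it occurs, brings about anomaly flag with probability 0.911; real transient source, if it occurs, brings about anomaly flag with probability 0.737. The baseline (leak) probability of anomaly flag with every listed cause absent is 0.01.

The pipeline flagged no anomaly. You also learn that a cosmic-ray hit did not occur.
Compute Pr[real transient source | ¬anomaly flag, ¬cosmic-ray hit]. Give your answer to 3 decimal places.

Pr[real transient source | ¬anomaly flag, ¬cosmic-ray hit] ≈ 0.055

Under noisy-OR, P(anomaly flag | causes) = 1 − (1−0.01)·∏(1−qᵢ) over the active causes.
Enumerate both values of real transient source and weight by the priors:
  P(¬anomaly flag | ¬cosmic-ray hit) = 0.99*0.82 + 0.26037*0.18
        = 0.811800 + 0.046867 = 0.858667
Keeping only the real transient source-present terms gives 0.046867, so
  P(real transient source | ¬anomaly flag, ¬cosmic-ray hit) = 0.046867 / 0.858667 ≈ 0.055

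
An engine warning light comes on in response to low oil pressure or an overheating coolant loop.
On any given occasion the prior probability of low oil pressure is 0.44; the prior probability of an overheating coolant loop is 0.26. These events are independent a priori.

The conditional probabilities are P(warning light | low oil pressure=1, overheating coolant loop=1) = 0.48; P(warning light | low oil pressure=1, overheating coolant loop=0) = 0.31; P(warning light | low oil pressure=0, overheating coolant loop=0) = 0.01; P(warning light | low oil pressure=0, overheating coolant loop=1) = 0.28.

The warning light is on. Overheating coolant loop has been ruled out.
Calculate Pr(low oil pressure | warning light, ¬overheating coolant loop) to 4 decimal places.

Pr(low oil pressure | warning light, ¬overheating coolant loop) ≈ 0.9606

Numerator (weight on configurations with low oil pressure): 0.31*0.44 = 0.136400
Denominator P(warning light | ¬overheating coolant loop): 0.01*0.56 + 0.31*0.44 = 0.142000
P(low oil pressure | warning light, ¬overheating coolant loop) = 0.136400/0.142000 ≈ 0.9606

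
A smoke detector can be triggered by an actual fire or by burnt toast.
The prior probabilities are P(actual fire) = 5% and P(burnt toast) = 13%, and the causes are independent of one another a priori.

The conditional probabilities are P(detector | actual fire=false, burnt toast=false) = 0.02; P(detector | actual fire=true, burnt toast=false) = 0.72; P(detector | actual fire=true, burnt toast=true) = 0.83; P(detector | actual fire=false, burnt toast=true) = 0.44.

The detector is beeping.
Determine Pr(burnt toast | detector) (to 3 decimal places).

P(detector) = 0.02·0.95·0.87 + 0.44·0.95·0.13 + 0.72·0.05·0.87 + 0.83·0.05·0.13 = 0.016530 + 0.054340 + 0.031320 + 0.005395 = 0.107585
Restricting to configurations with burnt toast present: 0.054340 + 0.005395 = 0.059735.
Hence the posterior is 0.059735/0.107585 ≈ 0.555.

Pr(burnt toast | detector) ≈ 0.555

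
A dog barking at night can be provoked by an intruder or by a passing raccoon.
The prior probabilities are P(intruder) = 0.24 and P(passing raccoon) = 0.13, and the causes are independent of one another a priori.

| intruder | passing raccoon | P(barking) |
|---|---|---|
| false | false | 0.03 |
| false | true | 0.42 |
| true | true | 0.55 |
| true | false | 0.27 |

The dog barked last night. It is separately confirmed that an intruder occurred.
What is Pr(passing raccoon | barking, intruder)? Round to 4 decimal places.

P(barking | intruder) = 0.27×0.87 + 0.55×0.13 = 0.234900 + 0.071500 = 0.306400
Of this, 0.071500 comes from 0.55×0.13 (the passing raccoon=true cases).
So P(passing raccoon | barking, intruder) = 0.071500/0.306400 ≈ 0.2334.

Pr(passing raccoon | barking, intruder) ≈ 0.2334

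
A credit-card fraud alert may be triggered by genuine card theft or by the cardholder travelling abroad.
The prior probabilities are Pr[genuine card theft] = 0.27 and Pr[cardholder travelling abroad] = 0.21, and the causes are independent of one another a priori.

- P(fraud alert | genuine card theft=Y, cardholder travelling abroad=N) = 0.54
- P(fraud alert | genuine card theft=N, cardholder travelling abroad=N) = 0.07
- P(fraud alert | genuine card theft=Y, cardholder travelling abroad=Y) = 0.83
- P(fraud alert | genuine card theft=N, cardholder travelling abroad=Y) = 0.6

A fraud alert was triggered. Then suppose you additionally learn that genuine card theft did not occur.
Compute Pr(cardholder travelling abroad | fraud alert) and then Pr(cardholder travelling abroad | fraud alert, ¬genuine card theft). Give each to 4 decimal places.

Numerator (weight on configurations with cardholder travelling abroad): 0.091980 + 0.047061 = 0.139041
The normalizing constant is 0.07*0.73*0.79 + 0.6*0.73*0.21 + 0.54*0.27*0.79 + 0.83*0.27*0.21 = 0.294592
Posterior = 0.139041 / 0.294592 ≈ 0.4720

Now condition on the additional information:
Sum P(fraud alert|·) weighted by the priors over both values of cardholder travelling abroad:
  P(fraud alert | ¬genuine card theft) = 0.07×0.79 + 0.6×0.21
        = 0.055300 + 0.126000 = 0.181300
Configurations with cardholder travelling abroad contribute 0.126000, so
  P(cardholder travelling abroad | fraud alert, ¬genuine card theft) = 0.126000 / 0.181300 ≈ 0.6950
With genuine card theft excluded, cardholder travelling abroad must carry more of the explanatory weight for the fraud alert.

Pr(cardholder travelling abroad | fraud alert) ≈ 0.4720; Pr(cardholder travelling abroad | fraud alert, ¬genuine card theft) ≈ 0.6950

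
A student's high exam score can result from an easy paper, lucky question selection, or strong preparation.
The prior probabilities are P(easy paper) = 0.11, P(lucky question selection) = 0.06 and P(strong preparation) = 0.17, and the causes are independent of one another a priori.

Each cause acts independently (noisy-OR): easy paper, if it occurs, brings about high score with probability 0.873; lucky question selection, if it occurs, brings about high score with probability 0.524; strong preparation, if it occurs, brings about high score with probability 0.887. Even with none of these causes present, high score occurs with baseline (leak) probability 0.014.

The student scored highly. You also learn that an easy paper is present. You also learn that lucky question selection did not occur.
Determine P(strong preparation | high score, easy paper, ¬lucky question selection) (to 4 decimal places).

Under noisy-OR, P(high score | causes) = 1 − (1−0.014)·∏(1−qᵢ) over the active causes.
For the numerator, keep only strong preparation=true terms: 0.98585*0.17 = 0.167595
The normalizing constant is 0.874778*0.83 + 0.98585*0.17 = 0.893661
Posterior = 0.167595 / 0.893661 ≈ 0.1875

P(strong preparation | high score, easy paper, ¬lucky question selection) ≈ 0.1875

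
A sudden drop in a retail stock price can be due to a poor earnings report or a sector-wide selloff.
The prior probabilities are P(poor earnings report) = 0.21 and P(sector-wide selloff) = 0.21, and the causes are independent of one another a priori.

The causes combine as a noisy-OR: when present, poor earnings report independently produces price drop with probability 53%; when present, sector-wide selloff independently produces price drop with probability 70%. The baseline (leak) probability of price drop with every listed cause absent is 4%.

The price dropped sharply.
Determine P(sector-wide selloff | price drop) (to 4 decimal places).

Under noisy-OR, P(price drop | causes) = 1 − (1−0.04)·∏(1−qᵢ) over the active causes.
For the numerator, keep only sector-wide selloff=true terms: 0.118121 + 0.038131 = 0.156252
Denominator P(price drop): 0.04×0.79×0.79 + 0.712×0.79×0.21 + 0.5488×0.21×0.79 + 0.86464×0.21×0.21 = 0.272262
Posterior = 0.156252 / 0.272262 ≈ 0.5739

P(sector-wide selloff | price drop) ≈ 0.5739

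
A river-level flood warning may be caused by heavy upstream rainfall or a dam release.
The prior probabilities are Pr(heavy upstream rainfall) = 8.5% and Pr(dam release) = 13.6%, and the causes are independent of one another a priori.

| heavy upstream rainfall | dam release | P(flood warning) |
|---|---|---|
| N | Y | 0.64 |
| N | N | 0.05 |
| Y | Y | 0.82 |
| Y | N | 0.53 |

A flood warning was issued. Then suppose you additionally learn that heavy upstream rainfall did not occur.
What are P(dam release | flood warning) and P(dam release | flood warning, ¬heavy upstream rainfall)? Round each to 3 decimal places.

P(flood warning) = 0.05*0.915*0.864 + 0.64*0.915*0.136 + 0.53*0.085*0.864 + 0.82*0.085*0.136 = 0.039528 + 0.079642 + 0.038923 + 0.009479 = 0.167572
Of this, 0.089121 comes from 0.079642 + 0.009479 (the dam release=true cases).
Hence the posterior is 0.089121/0.167572 ≈ 0.532.

Now also conditioning on heavy upstream rainfall≠true:
P(flood warning | ¬heavy upstream rainfall) = 0.05·0.864 + 0.64·0.136 = 0.043200 + 0.087040 = 0.130240
The dam release-present share is 0.64·0.136 = 0.087040.
Hence the posterior is 0.087040/0.130240 ≈ 0.668.

P(dam release | flood warning) ≈ 0.532; P(dam release | flood warning, ¬heavy upstream rainfall) ≈ 0.668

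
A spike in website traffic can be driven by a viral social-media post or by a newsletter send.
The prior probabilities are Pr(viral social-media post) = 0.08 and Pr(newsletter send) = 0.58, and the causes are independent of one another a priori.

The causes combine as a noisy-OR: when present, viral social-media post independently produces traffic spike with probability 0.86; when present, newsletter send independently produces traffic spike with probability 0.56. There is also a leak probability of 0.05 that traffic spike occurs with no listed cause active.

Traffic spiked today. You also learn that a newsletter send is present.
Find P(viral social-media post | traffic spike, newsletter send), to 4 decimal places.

P(viral social-media post | traffic spike, newsletter send) ≈ 0.1233

Under noisy-OR, P(traffic spike | causes) = 1 − (1−0.05)·∏(1−qᵢ) over the active causes.
Numerator (weight on configurations with viral social-media post): 0.94148·0.08 = 0.075318
Denominator P(traffic spike | newsletter send): 0.582·0.92 + 0.94148·0.08 = 0.610758
Posterior = 0.075318 / 0.610758 ≈ 0.1233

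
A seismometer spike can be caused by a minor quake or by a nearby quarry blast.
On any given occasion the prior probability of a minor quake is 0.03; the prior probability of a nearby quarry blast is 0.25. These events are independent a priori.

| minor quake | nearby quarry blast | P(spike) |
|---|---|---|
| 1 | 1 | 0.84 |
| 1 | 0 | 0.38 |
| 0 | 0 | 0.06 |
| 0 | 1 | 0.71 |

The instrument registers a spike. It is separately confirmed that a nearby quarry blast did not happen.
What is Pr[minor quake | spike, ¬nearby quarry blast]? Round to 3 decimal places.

Pr[minor quake | spike, ¬nearby quarry blast] ≈ 0.164

P(spike | ¬nearby quarry blast) = 0.06·0.97 + 0.38·0.03 = 0.058200 + 0.011400 = 0.069600
Restricting to configurations with minor quake present: 0.38·0.03 = 0.011400.
Hence the posterior is 0.011400/0.069600 ≈ 0.164.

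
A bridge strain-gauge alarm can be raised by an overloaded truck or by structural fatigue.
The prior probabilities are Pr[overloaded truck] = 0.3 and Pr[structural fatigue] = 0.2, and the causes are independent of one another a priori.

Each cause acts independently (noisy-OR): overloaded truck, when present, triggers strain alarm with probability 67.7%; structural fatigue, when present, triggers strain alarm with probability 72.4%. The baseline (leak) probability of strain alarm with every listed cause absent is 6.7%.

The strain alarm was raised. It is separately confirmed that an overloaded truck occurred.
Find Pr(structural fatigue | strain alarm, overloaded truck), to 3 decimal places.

Under noisy-OR, P(strain alarm | causes) = 1 − (1−0.067)·∏(1−qᵢ) over the active causes.
For the numerator, keep only structural fatigue=true terms: 0.916825·0.2 = 0.183365
Denominator P(strain alarm | overloaded truck): 0.698641·0.8 + 0.916825·0.2 = 0.742278
P(structural fatigue | strain alarm, overloaded truck) = 0.183365/0.742278 ≈ 0.247

Pr(structural fatigue | strain alarm, overloaded truck) ≈ 0.247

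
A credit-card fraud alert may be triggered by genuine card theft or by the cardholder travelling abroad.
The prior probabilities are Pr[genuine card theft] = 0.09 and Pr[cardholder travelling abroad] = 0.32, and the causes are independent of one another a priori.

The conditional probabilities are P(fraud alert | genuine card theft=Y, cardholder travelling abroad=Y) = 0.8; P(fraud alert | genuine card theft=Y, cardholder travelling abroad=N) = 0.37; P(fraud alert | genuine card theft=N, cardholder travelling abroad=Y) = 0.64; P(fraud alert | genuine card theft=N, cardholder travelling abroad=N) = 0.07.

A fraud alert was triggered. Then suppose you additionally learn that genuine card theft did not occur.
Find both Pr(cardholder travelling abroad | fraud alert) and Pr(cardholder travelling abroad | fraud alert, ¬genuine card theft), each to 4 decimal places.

By total probability over the 4 (genuine card theft, cardholder travelling abroad) configurations:
  P(fraud alert) = 0.07*0.91*0.68 + 0.64*0.91*0.32 + 0.37*0.09*0.68 + 0.8*0.09*0.32
        = 0.043316 + 0.186368 + 0.022644 + 0.023040 = 0.275368
Keeping only the cardholder travelling abroad-present terms gives 0.209408, so
  P(cardholder travelling abroad | fraud alert) = 0.209408 / 0.275368 ≈ 0.7605

With the extra evidence:
P(fraud alert | ¬genuine card theft) = 0.07×0.68 + 0.64×0.32 = 0.047600 + 0.204800 = 0.252400
Of this, 0.204800 comes from 0.64×0.32 (the cardholder travelling abroad=true cases).
So P(cardholder travelling abroad | fraud alert, ¬genuine card theft) = 0.204800/0.252400 ≈ 0.8114.
Ruling out genuine card theft raises the posterior on cardholder travelling abroad — the flip side of explaining away.

Pr(cardholder travelling abroad | fraud alert) ≈ 0.7605; Pr(cardholder travelling abroad | fraud alert, ¬genuine card theft) ≈ 0.8114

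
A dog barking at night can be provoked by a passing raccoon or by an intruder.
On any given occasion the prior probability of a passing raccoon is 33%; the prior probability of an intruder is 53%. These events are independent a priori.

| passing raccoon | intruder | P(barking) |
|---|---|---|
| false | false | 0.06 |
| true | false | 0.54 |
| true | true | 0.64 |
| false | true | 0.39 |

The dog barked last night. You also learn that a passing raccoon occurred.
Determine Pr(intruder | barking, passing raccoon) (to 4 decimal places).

P(barking | passing raccoon) = 0.54×0.47 + 0.64×0.53 = 0.253800 + 0.339200 = 0.593000
Restricting to configurations with intruder present: 0.64×0.53 = 0.339200.
P(intruder | barking, passing raccoon) = 0.339200 / 0.593000 ≈ 0.5720

Pr(intruder | barking, passing raccoon) ≈ 0.5720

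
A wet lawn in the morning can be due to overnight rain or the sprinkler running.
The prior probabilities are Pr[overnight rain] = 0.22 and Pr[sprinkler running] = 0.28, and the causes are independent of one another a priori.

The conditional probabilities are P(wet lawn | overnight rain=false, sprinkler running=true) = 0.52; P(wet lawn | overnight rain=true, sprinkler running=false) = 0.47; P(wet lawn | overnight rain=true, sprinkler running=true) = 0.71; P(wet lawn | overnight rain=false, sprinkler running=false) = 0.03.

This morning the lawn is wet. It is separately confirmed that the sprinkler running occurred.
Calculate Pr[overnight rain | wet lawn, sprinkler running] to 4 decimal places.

Numerator (weight on configurations with overnight rain): 0.71·0.22 = 0.156200
The normalizing constant is 0.52·0.78 + 0.71·0.22 = 0.561800
P(overnight rain | wet lawn, sprinkler running) = 0.156200/0.561800 ≈ 0.2780

Pr[overnight rain | wet lawn, sprinkler running] ≈ 0.2780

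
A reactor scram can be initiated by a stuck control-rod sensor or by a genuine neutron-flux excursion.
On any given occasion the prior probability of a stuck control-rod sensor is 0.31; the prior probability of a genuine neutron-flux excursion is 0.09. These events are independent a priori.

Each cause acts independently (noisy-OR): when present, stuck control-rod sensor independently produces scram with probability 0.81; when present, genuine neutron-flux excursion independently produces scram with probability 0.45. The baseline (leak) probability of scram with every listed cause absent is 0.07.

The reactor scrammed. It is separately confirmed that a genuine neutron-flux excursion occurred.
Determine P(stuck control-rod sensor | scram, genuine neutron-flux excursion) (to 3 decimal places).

P(stuck control-rod sensor | scram, genuine neutron-flux excursion) ≈ 0.454

Under noisy-OR, P(scram | causes) = 1 − (1−0.07)·∏(1−qᵢ) over the active causes.
Enumerate both values of stuck control-rod sensor and weight by the priors:
  P(scram | genuine neutron-flux excursion) = 0.4885*0.69 + 0.902815*0.31
        = 0.337065 + 0.279873 = 0.616938
Keeping only the stuck control-rod sensor-present terms gives 0.279873, so
  P(stuck control-rod sensor | scram, genuine neutron-flux excursion) = 0.279873 / 0.616938 ≈ 0.454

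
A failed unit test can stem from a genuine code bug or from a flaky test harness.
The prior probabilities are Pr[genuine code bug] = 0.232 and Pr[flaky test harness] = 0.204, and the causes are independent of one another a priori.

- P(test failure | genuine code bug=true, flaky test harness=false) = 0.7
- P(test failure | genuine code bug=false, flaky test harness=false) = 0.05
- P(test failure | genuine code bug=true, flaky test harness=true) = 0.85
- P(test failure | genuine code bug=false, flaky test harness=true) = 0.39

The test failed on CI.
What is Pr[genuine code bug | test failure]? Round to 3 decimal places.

By total probability over the 4 (genuine code bug, flaky test harness) configurations:
  P(test failure) = 0.05·0.768·0.796 + 0.39·0.768·0.204 + 0.7·0.232·0.796 + 0.85·0.232·0.204
        = 0.030566 + 0.061102 + 0.129270 + 0.040229 = 0.261167
Keeping only the genuine code bug-present terms gives 0.169499, so
  P(genuine code bug | test failure) = 0.169499 / 0.261167 ≈ 0.649

Pr[genuine code bug | test failure] ≈ 0.649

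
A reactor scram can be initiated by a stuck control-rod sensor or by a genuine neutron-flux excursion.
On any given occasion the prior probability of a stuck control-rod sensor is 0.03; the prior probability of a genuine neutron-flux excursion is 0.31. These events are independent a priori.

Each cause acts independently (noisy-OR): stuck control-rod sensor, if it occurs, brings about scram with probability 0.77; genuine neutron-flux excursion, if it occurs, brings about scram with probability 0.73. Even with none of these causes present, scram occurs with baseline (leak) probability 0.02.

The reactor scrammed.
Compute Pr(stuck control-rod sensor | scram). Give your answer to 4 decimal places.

Under noisy-OR, P(scram | causes) = 1 − (1−0.02)·∏(1−qᵢ) over the active causes.
By total probability over the 4 (stuck control-rod sensor, genuine neutron-flux excursion) configurations:
  P(scram) = 0.02·0.97·0.69 + 0.7354·0.97·0.31 + 0.7746·0.03·0.69 + 0.939142·0.03·0.31
        = 0.013386 + 0.221135 + 0.016034 + 0.008734 = 0.259289
Configurations with stuck control-rod sensor contribute 0.024768, so
  P(stuck control-rod sensor | scram) = 0.024768 / 0.259289 ≈ 0.0955

Pr(stuck control-rod sensor | scram) ≈ 0.0955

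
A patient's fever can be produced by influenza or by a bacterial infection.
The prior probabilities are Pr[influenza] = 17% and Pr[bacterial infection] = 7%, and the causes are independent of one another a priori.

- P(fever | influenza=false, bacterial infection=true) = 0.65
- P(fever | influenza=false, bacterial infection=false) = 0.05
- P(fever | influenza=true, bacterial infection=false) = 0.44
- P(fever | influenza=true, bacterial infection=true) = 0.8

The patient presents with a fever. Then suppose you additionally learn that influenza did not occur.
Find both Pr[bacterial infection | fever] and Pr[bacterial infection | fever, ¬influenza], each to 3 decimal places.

Numerator (weight on configurations with bacterial infection): 0.037765 + 0.009520 = 0.047285
Normalizer over all consistent configurations: 0.05·0.83·0.93 + 0.65·0.83·0.07 + 0.44·0.17·0.93 + 0.8·0.17·0.07 = 0.155444
Posterior = 0.047285 / 0.155444 ≈ 0.304

Now condition on the additional information:
Enumerate both values of bacterial infection and weight by the priors:
  P(fever | ¬influenza) = 0.05*0.93 + 0.65*0.07
        = 0.046500 + 0.045500 = 0.092000
Keeping only the bacterial infection-present terms gives 0.045500, so
  P(bacterial infection | fever, ¬influenza) = 0.045500 / 0.092000 ≈ 0.495
Ruling out influenza raises the posterior on bacterial infection — the flip side of explaining away.

Pr[bacterial infection | fever] ≈ 0.304; Pr[bacterial infection | fever, ¬influenza] ≈ 0.495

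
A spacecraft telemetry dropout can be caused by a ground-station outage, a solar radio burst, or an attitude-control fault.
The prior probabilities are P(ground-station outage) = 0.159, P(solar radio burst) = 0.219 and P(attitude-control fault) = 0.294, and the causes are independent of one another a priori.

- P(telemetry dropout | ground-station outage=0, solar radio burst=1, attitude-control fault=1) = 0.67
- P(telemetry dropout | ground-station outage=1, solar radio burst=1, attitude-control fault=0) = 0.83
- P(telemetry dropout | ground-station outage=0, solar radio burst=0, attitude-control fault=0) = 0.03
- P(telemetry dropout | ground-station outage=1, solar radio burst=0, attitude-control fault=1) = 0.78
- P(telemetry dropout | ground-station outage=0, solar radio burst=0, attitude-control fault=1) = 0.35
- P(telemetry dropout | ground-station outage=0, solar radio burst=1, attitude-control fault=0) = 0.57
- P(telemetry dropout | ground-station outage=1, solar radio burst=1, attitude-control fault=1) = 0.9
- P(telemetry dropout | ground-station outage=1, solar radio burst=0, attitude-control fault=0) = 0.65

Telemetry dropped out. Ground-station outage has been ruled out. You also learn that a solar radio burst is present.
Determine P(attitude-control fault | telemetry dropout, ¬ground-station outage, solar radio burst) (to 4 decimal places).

P(attitude-control fault | telemetry dropout, ¬ground-station outage, solar radio burst) ≈ 0.3286

P(telemetry dropout | ¬ground-station outage, solar radio burst) = 0.57*0.706 + 0.67*0.294 = 0.402420 + 0.196980 = 0.599400
Of this, 0.196980 comes from 0.67*0.294 (the attitude-control fault=true cases).
Hence the posterior is 0.196980/0.599400 ≈ 0.3286.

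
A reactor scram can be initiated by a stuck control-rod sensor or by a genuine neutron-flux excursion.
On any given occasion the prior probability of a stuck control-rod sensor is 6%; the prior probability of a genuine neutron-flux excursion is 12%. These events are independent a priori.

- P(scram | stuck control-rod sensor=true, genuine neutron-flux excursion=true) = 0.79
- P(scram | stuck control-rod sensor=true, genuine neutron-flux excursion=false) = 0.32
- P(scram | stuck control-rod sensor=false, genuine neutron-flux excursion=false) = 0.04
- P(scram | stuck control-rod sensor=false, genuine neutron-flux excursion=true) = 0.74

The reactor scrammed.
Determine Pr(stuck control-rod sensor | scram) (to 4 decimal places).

For the numerator, keep only stuck control-rod sensor=true terms: 0.016896 + 0.005688 = 0.022584
Normalizer over all consistent configurations: 0.04×0.94×0.88 + 0.74×0.94×0.12 + 0.32×0.06×0.88 + 0.79×0.06×0.12 = 0.139144
Posterior = 0.022584 / 0.139144 ≈ 0.1623

Pr(stuck control-rod sensor | scram) ≈ 0.1623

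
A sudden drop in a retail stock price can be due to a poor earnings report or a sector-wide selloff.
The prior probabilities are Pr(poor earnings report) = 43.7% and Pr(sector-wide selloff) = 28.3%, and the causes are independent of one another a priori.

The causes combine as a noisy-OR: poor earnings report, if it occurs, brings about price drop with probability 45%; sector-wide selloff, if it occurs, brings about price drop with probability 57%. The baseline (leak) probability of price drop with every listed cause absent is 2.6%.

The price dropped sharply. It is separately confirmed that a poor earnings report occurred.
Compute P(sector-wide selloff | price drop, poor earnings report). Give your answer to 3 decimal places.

P(sector-wide selloff | price drop, poor earnings report) ≈ 0.396

Under noisy-OR, P(price drop | causes) = 1 − (1−0.026)·∏(1−qᵢ) over the active causes.
By total probability over both values of sector-wide selloff:
  P(price drop | poor earnings report) = 0.4643·0.717 + 0.769649·0.283
        = 0.332903 + 0.217811 = 0.550714
Keeping only the sector-wide selloff-present terms gives 0.217811, so
  P(sector-wide selloff | price drop, poor earnings report) = 0.217811 / 0.550714 ≈ 0.396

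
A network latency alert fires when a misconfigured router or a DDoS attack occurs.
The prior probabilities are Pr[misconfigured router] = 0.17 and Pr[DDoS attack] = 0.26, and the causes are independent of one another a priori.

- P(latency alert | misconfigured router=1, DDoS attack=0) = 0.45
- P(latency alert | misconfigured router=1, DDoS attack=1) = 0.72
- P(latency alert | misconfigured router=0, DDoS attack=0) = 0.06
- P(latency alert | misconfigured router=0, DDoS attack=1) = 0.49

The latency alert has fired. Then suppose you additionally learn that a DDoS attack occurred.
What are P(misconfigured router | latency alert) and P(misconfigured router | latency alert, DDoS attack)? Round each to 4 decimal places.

P(misconfigured router | latency alert) ≈ 0.3828; P(misconfigured router | latency alert, DDoS attack) ≈ 0.2313

P(latency alert) = 0.06*0.83*0.74 + 0.49*0.83*0.26 + 0.45*0.17*0.74 + 0.72*0.17*0.26 = 0.036852 + 0.105742 + 0.056610 + 0.031824 = 0.231028
Restricting to configurations with misconfigured router present: 0.056610 + 0.031824 = 0.088434.
Hence the posterior is 0.088434/0.231028 ≈ 0.3828.

Now also conditioning on DDoS attack=true:
Weight on misconfigured router=true, given the evidence: 0.72×0.17 = 0.122400
Normalizer over all consistent configurations: 0.49×0.83 + 0.72×0.17 = 0.529100
Posterior = 0.122400 / 0.529100 ≈ 0.2313
The drop from 0.3828 to 0.2313 is the explaining-away (discounting) effect.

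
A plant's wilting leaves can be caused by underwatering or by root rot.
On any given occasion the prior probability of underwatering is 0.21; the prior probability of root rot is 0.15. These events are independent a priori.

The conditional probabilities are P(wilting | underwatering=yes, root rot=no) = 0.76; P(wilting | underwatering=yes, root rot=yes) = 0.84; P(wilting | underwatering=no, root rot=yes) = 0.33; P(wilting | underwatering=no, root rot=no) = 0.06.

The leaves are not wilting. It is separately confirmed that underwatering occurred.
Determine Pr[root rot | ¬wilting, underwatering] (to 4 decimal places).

Enumerate both values of root rot and weight by the priors:
  P(¬wilting | underwatering) = 0.24*0.85 + 0.16*0.15
        = 0.204000 + 0.024000 = 0.228000
The terms with root rot present sum to 0.024000, so
  P(root rot | ¬wilting, underwatering) = 0.024000 / 0.228000 ≈ 0.1053

Pr[root rot | ¬wilting, underwatering] ≈ 0.1053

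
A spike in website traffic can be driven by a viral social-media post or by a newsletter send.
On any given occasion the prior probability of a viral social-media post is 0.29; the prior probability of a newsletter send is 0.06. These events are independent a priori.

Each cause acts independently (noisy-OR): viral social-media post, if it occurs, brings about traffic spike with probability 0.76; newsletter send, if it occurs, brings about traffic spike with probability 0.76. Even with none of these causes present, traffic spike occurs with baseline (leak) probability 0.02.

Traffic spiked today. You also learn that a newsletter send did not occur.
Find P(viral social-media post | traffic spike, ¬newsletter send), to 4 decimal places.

Under noisy-OR, P(traffic spike | causes) = 1 − (1−0.02)·∏(1−qᵢ) over the active causes.
P(traffic spike | ¬newsletter send) = 0.02×0.71 + 0.7648×0.29 = 0.014200 + 0.221792 = 0.235992
Restricting to configurations with viral social-media post present: 0.7648×0.29 = 0.221792.
So P(viral social-media post | traffic spike, ¬newsletter send) = 0.221792/0.235992 ≈ 0.9398.

P(viral social-media post | traffic spike, ¬newsletter send) ≈ 0.9398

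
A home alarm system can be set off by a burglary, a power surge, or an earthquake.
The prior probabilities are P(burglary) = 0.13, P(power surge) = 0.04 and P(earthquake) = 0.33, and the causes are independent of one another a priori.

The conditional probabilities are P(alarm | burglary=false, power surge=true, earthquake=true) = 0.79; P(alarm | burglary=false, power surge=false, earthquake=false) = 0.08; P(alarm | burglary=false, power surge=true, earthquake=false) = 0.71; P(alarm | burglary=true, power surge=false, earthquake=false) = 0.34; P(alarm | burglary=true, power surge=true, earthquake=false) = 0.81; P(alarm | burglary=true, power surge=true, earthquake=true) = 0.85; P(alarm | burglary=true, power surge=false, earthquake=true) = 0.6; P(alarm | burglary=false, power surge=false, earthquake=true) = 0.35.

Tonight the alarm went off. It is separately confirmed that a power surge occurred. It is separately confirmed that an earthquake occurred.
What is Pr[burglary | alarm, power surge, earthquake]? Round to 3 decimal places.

By total probability over both values of burglary:
  P(alarm | power surge, earthquake) = 0.79·0.87 + 0.85·0.13
        = 0.687300 + 0.110500 = 0.797800
The terms with burglary present sum to 0.110500, so
  P(burglary | alarm, power surge, earthquake) = 0.110500 / 0.797800 ≈ 0.139

Pr[burglary | alarm, power surge, earthquake] ≈ 0.139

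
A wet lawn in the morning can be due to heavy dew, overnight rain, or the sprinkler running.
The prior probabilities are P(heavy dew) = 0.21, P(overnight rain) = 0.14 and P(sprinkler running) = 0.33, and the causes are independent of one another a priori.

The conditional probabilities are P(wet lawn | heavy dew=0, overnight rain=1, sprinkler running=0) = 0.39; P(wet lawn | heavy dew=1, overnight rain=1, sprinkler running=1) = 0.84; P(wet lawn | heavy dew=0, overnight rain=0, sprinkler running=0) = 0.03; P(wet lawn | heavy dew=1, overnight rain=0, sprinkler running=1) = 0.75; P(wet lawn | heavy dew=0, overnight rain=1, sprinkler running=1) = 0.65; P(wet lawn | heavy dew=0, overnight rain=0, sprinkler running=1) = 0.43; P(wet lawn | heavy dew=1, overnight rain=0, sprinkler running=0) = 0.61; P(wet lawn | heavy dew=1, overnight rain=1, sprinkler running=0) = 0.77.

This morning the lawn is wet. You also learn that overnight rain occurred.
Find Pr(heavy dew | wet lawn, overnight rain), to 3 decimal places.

Pr(heavy dew | wet lawn, overnight rain) ≈ 0.307

Enumerate the 4 (heavy dew, sprinkler running) configurations and weight by the priors:
  P(wet lawn | overnight rain) = 0.39×0.79×0.67 + 0.65×0.79×0.33 + 0.77×0.21×0.67 + 0.84×0.21×0.33
        = 0.206427 + 0.169455 + 0.108339 + 0.058212 = 0.542433
Keeping only the heavy dew-present terms gives 0.166551, so
  P(heavy dew | wet lawn, overnight rain) = 0.166551 / 0.542433 ≈ 0.307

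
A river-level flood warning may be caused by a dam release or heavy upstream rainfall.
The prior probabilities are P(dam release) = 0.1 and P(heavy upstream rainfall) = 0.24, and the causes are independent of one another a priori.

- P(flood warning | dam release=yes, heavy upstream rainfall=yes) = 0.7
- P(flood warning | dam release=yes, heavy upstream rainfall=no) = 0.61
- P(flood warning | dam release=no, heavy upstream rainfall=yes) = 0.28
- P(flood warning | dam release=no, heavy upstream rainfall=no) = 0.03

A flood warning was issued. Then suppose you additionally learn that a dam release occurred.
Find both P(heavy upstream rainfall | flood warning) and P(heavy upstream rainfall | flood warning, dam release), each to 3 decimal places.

P(heavy upstream rainfall | flood warning) ≈ 0.536; P(heavy upstream rainfall | flood warning, dam release) ≈ 0.266

Sum P(flood warning|·) weighted by the priors over the 4 (dam release, heavy upstream rainfall) configurations:
  P(flood warning) = 0.03×0.9×0.76 + 0.28×0.9×0.24 + 0.61×0.1×0.76 + 0.7×0.1×0.24
        = 0.020520 + 0.060480 + 0.046360 + 0.016800 = 0.144160
Configurations with heavy upstream rainfall contribute 0.077280, so
  P(heavy upstream rainfall | flood warning) = 0.077280 / 0.144160 ≈ 0.536

Now condition on the additional information:
P(flood warning | dam release) = 0.61·0.76 + 0.7·0.24 = 0.463600 + 0.168000 = 0.631600
Restricting to configurations with heavy upstream rainfall present: 0.7·0.24 = 0.168000.
Hence the posterior is 0.168000/0.631600 ≈ 0.266.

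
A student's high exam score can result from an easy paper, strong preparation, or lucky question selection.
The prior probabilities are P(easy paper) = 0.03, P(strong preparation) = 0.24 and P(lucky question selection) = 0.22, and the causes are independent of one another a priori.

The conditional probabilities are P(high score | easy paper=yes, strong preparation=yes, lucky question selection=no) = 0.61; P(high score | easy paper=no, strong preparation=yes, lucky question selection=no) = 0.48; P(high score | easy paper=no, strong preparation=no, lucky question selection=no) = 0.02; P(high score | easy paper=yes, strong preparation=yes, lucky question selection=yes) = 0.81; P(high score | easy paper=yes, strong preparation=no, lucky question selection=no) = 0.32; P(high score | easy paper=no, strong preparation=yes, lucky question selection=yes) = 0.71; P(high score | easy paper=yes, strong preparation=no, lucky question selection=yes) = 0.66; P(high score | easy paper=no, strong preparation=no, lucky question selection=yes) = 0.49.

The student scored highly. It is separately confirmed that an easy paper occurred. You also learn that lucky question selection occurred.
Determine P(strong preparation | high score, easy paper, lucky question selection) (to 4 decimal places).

Numerator (weight on configurations with strong preparation): 0.81·0.24 = 0.194400
The normalizing constant is 0.66·0.76 + 0.81·0.24 = 0.696000
P(strong preparation | high score, easy paper, lucky question selection) = 0.194400/0.696000 ≈ 0.2793

P(strong preparation | high score, easy paper, lucky question selection) ≈ 0.2793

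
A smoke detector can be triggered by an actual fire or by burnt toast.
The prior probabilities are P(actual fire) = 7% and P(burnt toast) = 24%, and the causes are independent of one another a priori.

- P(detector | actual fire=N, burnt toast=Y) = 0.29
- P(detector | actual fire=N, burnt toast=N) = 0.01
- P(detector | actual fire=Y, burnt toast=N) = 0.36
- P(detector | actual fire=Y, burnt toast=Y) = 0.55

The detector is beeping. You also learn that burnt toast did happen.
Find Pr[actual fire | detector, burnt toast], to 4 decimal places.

Pr[actual fire | detector, burnt toast] ≈ 0.1249

Numerator (weight on configurations with actual fire): 0.55×0.07 = 0.038500
The normalizing constant is 0.29×0.93 + 0.55×0.07 = 0.308200
Posterior = 0.038500 / 0.308200 ≈ 0.1249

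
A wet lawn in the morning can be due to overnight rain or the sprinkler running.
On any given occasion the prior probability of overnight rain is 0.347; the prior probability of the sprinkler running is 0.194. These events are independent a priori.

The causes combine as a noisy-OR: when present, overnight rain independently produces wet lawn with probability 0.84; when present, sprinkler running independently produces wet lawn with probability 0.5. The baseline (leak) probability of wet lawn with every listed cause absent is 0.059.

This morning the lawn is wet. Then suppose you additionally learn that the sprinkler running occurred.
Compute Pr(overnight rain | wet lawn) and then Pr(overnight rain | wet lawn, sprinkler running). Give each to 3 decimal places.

Pr(overnight rain | wet lawn) ≈ 0.753; Pr(overnight rain | wet lawn, sprinkler running) ≈ 0.481

Under noisy-OR, P(wet lawn | causes) = 1 − (1−0.059)·∏(1−qᵢ) over the active causes.
Sum P(wet lawn|·) weighted by the priors over the 4 (overnight rain, sprinkler running) configurations:
  P(wet lawn) = 0.059×0.653×0.806 + 0.5295×0.653×0.194 + 0.84944×0.347×0.806 + 0.92472×0.347×0.194
        = 0.031053 + 0.067078 + 0.237573 + 0.062250 = 0.397954
Keeping only the overnight rain-present terms gives 0.299823, so
  P(overnight rain | wet lawn) = 0.299823 / 0.397954 ≈ 0.753

Now also conditioning on sprinkler running=true:
Enumerate both values of overnight rain and weight by the priors:
  P(wet lawn | sprinkler running) = 0.5295·0.653 + 0.92472·0.347
        = 0.345764 + 0.320878 = 0.666642
Configurations with overnight rain contribute 0.320878, so
  P(overnight rain | wet lawn, sprinkler running) = 0.320878 / 0.666642 ≈ 0.481
The drop from 0.753 to 0.481 is the explaining-away (discounting) effect.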